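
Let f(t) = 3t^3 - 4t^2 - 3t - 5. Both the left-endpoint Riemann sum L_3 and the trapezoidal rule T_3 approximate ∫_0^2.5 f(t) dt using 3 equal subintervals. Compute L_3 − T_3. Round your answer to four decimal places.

L_3 ≈ -17.303241.
T_3 ≈ -11.313657.
L_3 − T_3 ≈ -5.9896.

-5.9896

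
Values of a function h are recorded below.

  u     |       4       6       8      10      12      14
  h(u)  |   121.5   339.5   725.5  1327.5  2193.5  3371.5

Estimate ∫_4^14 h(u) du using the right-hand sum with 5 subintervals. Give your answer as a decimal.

15915

Δu = 2.
Sum = 2·[339.5 + 725.5 + 1327.5 + 2193.5 + 3371.5] = 15915.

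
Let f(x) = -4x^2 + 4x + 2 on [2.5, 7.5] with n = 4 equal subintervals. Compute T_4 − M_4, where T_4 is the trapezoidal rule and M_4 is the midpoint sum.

-7.8125

T_4 = -436.875.
M_4 = -429.0625.
T_4 − M_4 = -7.8125.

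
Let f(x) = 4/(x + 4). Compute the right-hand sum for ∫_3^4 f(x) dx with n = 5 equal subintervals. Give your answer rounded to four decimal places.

Δx = (4 − 3)/5 = 0.2.
Right endpoints: 3.2, 3.4, 3.6, 3.8, 4.
f(3.2) = 5/9, f(3.4) = 20/37, f(3.6) = 10/19, f(3.8) = 20/39, f(4) = 0.5.
Sum = Δx · [f(3.2) + f(3.4) + f(3.6) + f(3.8) + f(4)].
Sum ≈ 0.5270.

0.5270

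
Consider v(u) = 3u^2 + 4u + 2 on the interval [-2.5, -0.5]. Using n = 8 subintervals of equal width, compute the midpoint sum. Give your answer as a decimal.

Δu = (-0.5 − (-2.5))/8 = 0.25.
Midpoints: -2.375, -2.125, -1.875, -1.625, -1.375, -1.125, -0.875, -0.625.
v(-2.375) = 9.421875, v(-2.125) = 7.046875, v(-1.875) = 5.046875, v(-1.625) = 3.421875, v(-1.375) = 2.171875, v(-1.125) = 1.296875, v(-0.875) = 0.796875, v(-0.625) = 0.671875.
Sum = Δu · [v(-2.375) + v(-2.125) + v(-1.875) + ...].
Sum = 7.46875.

7.46875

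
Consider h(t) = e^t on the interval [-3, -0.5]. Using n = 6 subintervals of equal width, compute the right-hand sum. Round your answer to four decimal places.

Δt = (-0.5 − (-3))/6 = 5/12.
Right endpoints: -31/12, -13/6, -1.75, -4/3, -11/12, -0.5.
h(-31/12) ≈ 0.0755, h(-13/6) ≈ 0.1146, h(-1.75) ≈ 0.1738, h(-4/3) ≈ 0.2636, h(-11/12) ≈ 0.3998, h(-0.5) ≈ 0.6065.
Sum = Δt · [h(-31/12) + h(-13/6) + h(-1.75) + ...].
Sum ≈ 0.6808.

0.6808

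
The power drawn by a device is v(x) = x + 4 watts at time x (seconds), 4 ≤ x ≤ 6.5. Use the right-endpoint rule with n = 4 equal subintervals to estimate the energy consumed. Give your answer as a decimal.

23.90625

Δx = (6.5 − 4)/4 = 0.625.
Right endpoints: 4.625, 5.25, 5.875, 6.5.
v(4.625) = 8.625, v(5.25) = 9.25, v(5.875) = 9.875, v(6.5) = 10.5.
Sum = Δx · [v(4.625) + v(5.25) + v(5.875) + v(6.5)].
Sum = 23.90625.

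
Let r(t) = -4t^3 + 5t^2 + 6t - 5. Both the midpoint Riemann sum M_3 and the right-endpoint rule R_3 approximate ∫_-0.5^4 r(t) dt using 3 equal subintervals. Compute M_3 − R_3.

153.5625

M_3 = -110.8125.
R_3 = -264.375.
M_3 − R_3 = 153.5625.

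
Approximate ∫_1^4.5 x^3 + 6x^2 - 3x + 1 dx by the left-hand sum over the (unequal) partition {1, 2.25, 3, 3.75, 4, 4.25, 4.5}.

Subinterval widths: 1.25, 0.75, 0.75, 0.25, 0.25, 0.25.
Left endpoints: 1, 2.25, 3, 3.75, 4, 4.25.
f(1) = 5, f(2.25) = 36.015625, f(3) = 73, f(3.75) = 126.859375, f(4) = 149, f(4.25) = 173.390625.
Sum = Σ Δx_i · f(x_i).
Sum = 200.32421875.

200.32421875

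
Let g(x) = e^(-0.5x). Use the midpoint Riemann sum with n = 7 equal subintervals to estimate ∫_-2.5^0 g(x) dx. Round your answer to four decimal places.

4.9741

Δx = (0 − (-2.5))/7 = 5/14.
Midpoints: -65/28, -55/28, -45/28, -1.25, -25/28, -15/28, -5/28.
g(-65/28) ≈ 3.1922, g(-55/28) ≈ 2.6702, g(-45/28) ≈ 2.2335, g(-1.25) ≈ 1.8682, g(-25/28) ≈ 1.5627, g(-15/28) ≈ 1.3072, g(-5/28) ≈ 1.0934.
Sum = Δx · [g(-65/28) + g(-55/28) + g(-45/28) + ...].
Sum ≈ 4.9741.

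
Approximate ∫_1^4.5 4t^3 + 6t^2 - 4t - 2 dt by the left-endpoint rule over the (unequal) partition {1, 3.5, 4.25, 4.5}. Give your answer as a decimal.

Subinterval widths: 2.5, 0.75, 0.25.
Left endpoints: 1, 3.5, 4.25.
f(1) = 4, f(3.5) = 229, f(4.25) = 396.4375.
Sum = Σ Δt_i · f(t_i).
Sum = 280.859375.

280.859375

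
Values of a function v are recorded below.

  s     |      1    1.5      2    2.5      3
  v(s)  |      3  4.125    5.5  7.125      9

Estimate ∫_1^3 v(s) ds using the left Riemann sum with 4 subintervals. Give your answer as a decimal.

Δs = 0.5.
Sum = 0.5·[3 + 4.125 + 5.5 + 7.125] = 9.875.

9.875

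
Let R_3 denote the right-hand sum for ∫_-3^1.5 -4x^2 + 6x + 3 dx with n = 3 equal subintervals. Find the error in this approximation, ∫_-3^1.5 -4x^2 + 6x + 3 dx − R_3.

Exact integral: ∫_-3^1.5 f(x) dx = -47.25.
R_3 = -13.5.
Error = -47.25 − (-13.5) = -33.75.

-33.75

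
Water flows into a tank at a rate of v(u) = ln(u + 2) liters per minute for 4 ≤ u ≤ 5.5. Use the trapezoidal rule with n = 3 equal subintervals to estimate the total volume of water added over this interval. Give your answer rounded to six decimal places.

Δu = (5.5 − 4)/3 = 0.5.
v(4) ≈ 1.791759, v(4.5) ≈ 1.871802, v(5) ≈ 1.945910, v(5.5) ≈ 2.014903.
T_3 = (Δu/2)·[v(u_0) + 2v(u_1) + 2v(u_2) + v(u_3)].
Sum ≈ 2.860522.

2.860522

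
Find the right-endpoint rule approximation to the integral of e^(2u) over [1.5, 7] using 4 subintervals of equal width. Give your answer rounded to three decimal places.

Δu = (7 − 1.5)/4 = 1.375.
Right endpoints: 2.875, 4.25, 5.625, 7.
f(2.875) ≈ 314.191, f(4.25) ≈ 4914.769, f(5.625) ≈ 76879.920, f(7) ≈ 1202604.284.
Sum = Δu · [f(2.875) + f(4.25) + f(5.625) + f(7)].
Sum ≈ 1766480.600.

1766480.600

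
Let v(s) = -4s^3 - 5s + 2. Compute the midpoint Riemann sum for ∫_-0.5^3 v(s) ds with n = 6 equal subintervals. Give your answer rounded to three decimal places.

-94.324

Δs = (3 − (-0.5))/6 = 7/12.
Midpoints: -5/24, 0.375, 23/24, 37/24, 2.125, 65/24.
v(-5/24) = 10637/3456, v(0.375) = -0.0859375, v(23/24) = -21815/3456, v(37/24) = -70381/3456, v(2.125) = -47.0078125, v(65/24) = -314513/3456.
Sum = Δs · [v(-5/24) + v(0.375) + v(23/24) + ...].
Sum ≈ -94.324.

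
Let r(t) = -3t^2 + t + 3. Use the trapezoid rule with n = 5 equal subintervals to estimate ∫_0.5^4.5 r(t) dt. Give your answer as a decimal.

Δt = (4.5 − 0.5)/5 = 0.8.
r(0.5) = 2.75, r(1.3) = -0.77, r(2.1) = -8.13, r(2.9) = -19.33, r(3.7) = -34.37, r(4.5) = -53.25.
T_5 = (Δt/2)·[r(t_0) + 2r(t_1) + ... + 2r(t_{4}) + r(t_5)].
Sum = -70.28.

-70.28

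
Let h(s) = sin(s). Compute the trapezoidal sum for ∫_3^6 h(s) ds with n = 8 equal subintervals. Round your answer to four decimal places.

-1.9273

Δs = (6 − 3)/8 = 0.375.
h(3) ≈ 0.1411, h(3.375) ≈ -0.2313, h(3.75) ≈ -0.5716, h(4.125) ≈ -0.8324, h(4.5) ≈ -0.9775, h(4.875) ≈ -0.9868, h(5.25) ≈ -0.8589, h(5.625) ≈ -0.6117, h(6) ≈ -0.2794.
T_8 = (Δs/2)·[h(s_0) + 2h(s_1) + ... + 2h(s_{7}) + h(s_8)].
Sum ≈ -1.9273.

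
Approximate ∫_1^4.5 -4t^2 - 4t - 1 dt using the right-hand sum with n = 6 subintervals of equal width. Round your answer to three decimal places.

-189.502

Δt = (4.5 − 1)/6 = 7/12.
Right endpoints: 19/12, 13/6, 2.75, 10/3, 47/12, 4.5.
f(19/12) = -625/36, f(13/6) = -256/9, f(2.75) = -42.25, f(10/3) = -529/9, f(47/12) = -2809/36, f(4.5) = -100.
Sum = Δt · [f(19/12) + f(13/6) + f(2.75) + ...].
Sum ≈ -189.502.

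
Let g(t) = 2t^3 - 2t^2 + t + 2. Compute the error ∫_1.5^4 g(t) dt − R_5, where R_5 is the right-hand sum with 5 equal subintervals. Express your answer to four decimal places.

-25.5729

Exact integral: ∫_1.5^4 g(t) dt ≈ 96.927083.
R_5 = 122.5.
Error ≈ 96.927083 − 122.5 ≈ -25.5729.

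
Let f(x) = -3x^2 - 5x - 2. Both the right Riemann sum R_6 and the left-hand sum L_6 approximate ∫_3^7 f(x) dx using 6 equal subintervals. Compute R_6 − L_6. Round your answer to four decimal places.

-93.3333

R_6 ≈ -471.555556.
L_6 ≈ -378.222222.
R_6 − L_6 ≈ -93.3333.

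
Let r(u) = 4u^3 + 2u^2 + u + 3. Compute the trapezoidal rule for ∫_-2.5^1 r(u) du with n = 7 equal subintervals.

-20.125

Δu = (1 − (-2.5))/7 = 0.5.
r(-2.5) = -49.5, r(-2) = -23, r(-1.5) = -7.5, r(-1) = 0, r(-0.5) = 2.5, r(0) = 3, r(0.5) = 4.5, r(1) = 10.
T_7 = (Δu/2)·[r(u_0) + 2r(u_1) + ... + 2r(u_{6}) + r(u_7)].
Sum = -20.125.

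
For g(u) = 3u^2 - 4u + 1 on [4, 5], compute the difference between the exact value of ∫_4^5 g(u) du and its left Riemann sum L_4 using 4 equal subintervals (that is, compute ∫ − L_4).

2.84375

Exact integral: ∫_4^5 g(u) du = 44.
L_4 = 41.15625.
Error = 44 − 41.15625 = 2.84375.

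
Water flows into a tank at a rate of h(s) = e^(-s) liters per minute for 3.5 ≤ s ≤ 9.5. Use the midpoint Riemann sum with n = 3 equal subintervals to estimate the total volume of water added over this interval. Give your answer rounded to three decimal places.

0.026

Δs = (9.5 − 3.5)/3 = 2.
Midpoints: 4.5, 6.5, 8.5.
h(4.5) ≈ 0.011, h(6.5) ≈ 0.002, h(8.5) ≈ 0.000.
Sum = Δs · [h(4.5) + h(6.5) + h(8.5)].
Sum ≈ 0.026.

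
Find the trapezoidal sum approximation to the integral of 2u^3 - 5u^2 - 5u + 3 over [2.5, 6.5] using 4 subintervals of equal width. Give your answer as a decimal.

Δu = (6.5 − 2.5)/4 = 1.
f(2.5) = -9.5, f(3.5) = 10, f(4.5) = 61.5, f(5.5) = 157, f(6.5) = 308.5.
T_4 = (Δu/2)·[f(u_0) + 2f(u_1) + 2f(u_2) + 2f(u_3) + f(u_4)].
Sum = 378.

378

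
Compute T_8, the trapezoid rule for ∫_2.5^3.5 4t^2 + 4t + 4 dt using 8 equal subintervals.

52.34375

Δt = (3.5 − 2.5)/8 = 0.125.
f(2.5) = 39, f(2.625) = 42.0625, f(2.75) = 45.25, f(2.875) = 48.5625, f(3) = 52, f(3.125) = 55.5625, f(3.25) = 59.25, f(3.375) = 63.0625, f(3.5) = 67.
T_8 = (Δt/2)·[f(t_0) + 2f(t_1) + ... + 2f(t_{7}) + f(t_8)].
Sum = 52.34375.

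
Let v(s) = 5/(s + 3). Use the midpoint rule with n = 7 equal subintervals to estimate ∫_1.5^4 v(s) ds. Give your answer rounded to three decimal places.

Δs = (4 − 1.5)/7 = 5/14.
Midpoints: 47/28, 57/28, 67/28, 2.75, 87/28, 97/28, 107/28.
v(47/28) = 140/131, v(57/28) = 140/141, v(67/28) = 140/151, v(2.75) = 20/23, v(87/28) = 140/171, v(97/28) = 140/181, v(107/28) = 140/191.
Sum = Δs · [v(47/28) + v(57/28) + v(67/28) + ...].
Sum ≈ 2.208.

2.208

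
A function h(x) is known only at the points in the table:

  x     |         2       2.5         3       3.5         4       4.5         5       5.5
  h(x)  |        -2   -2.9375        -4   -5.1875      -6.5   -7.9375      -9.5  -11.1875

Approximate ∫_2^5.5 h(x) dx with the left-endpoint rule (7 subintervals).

Δx = 0.5.
Sum = 0.5·[(-2) + (-2.9375) + (-4) + (-5.1875) + (-6.5) + (-7.9375) + (-9.5)] = -19.03125.

-19.03125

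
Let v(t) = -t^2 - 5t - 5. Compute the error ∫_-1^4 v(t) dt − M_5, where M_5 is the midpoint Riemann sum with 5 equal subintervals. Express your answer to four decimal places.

-0.4167

Exact integral: ∫_-1^4 v(t) dt ≈ -84.166667.
M_5 = -83.75.
Error ≈ -84.166667 − (-83.75) ≈ -0.4167.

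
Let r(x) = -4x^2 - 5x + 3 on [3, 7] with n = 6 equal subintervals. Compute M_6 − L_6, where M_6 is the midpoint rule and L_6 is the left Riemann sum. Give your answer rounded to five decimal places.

M_6 ≈ -508.7407407.
L_6 ≈ -450.5185185.
M_6 − L_6 ≈ -58.22222.

-58.22222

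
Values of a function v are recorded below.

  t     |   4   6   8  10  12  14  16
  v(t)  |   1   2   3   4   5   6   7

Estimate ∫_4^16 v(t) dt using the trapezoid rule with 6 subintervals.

Δt = 2.
T_6 = (2/2)·[1 + 2·2 + 2·3 + 2·4 + 2·5 + 2·6 + 7] = 48.

48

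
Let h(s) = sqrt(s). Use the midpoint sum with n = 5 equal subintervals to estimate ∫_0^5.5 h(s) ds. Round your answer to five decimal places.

8.65860

Δs = (5.5 − 0)/5 = 1.1.
Midpoints: 0.55, 1.65, 2.75, 3.85, 4.95.
h(0.55) ≈ 0.74162, h(1.65) ≈ 1.28452, h(2.75) ≈ 1.65831, h(3.85) ≈ 1.96214, h(4.95) ≈ 2.22486.
Sum = Δs · [h(0.55) + h(1.65) + h(2.75) + h(3.85) + h(4.95)].
Sum ≈ 8.65860.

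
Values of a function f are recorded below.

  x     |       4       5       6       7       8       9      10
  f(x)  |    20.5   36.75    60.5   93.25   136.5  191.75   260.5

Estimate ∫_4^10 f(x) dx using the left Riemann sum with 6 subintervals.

Δx = 1.
Sum = 1·[20.5 + 36.75 + 60.5 + 93.25 + 136.5 + 191.75] = 539.25.

539.25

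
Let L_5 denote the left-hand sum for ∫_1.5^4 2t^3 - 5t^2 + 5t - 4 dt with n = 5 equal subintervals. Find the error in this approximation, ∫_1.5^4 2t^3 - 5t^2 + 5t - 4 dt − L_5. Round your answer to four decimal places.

Exact integral: ∫_1.5^4 f(t) dt ≈ 48.802083.
L_5 = 33.75.
Error ≈ 48.802083 − 33.75 ≈ 15.0521.

15.0521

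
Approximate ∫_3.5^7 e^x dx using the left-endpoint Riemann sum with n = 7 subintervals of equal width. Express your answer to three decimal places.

Δx = (7 − 3.5)/7 = 0.5.
Left endpoints: 3.5, 4, 4.5, 5, 5.5, 6, 6.5.
f(3.5) ≈ 33.115, f(4) ≈ 54.598, f(4.5) ≈ 90.017, f(5) ≈ 148.413, f(5.5) ≈ 244.692, f(6) ≈ 403.429, f(6.5) ≈ 665.142.
Sum = Δx · [f(3.5) + f(4) + f(4.5) + ...].
Sum ≈ 819.703.

819.703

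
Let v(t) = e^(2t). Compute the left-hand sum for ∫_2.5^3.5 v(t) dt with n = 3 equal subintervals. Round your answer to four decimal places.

Δt = (3.5 − 2.5)/3 = 1/3.
Left endpoints: 2.5, 17/6, 19/6.
v(2.5) ≈ 148.4132, v(17/6) ≈ 289.0694, v(19/6) ≈ 563.0302.
Sum = Δt · [v(2.5) + v(17/6) + v(19/6)].
Sum ≈ 333.5043.

333.5043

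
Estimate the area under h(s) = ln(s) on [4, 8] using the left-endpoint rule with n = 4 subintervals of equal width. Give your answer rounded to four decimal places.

6.7334

Δs = (8 − 4)/4 = 1.
Left endpoints: 4, 5, 6, 7.
h(4) ≈ 1.3863, h(5) ≈ 1.6094, h(6) ≈ 1.7918, h(7) ≈ 1.9459.
Sum = Δs · [h(4) + h(5) + h(6) + h(7)].
Sum ≈ 6.7334.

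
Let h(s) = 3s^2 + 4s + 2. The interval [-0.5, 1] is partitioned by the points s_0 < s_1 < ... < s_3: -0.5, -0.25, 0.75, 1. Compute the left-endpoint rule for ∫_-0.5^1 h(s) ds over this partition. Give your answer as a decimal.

Subinterval widths: 0.25, 1, 0.25.
Left endpoints: -0.5, -0.25, 0.75.
h(-0.5) = 0.75, h(-0.25) = 1.1875, h(0.75) = 6.6875.
Sum = Σ Δs_i · h(s_i).
Sum = 3.046875.

3.046875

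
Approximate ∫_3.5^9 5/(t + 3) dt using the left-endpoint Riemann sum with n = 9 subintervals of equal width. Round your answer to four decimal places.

3.1758

Δt = (9 − 3.5)/9 = 11/18.
Left endpoints: 3.5, 37/9, 85/18, 16/3, 107/18, 59/9, 43/6, 70/9, 151/18.
f(3.5) = 10/13, f(37/9) = 0.703125, f(85/18) = 90/139, f(16/3) = 0.6, f(107/18) = 90/161, f(59/9) = 45/86, f(43/6) = 30/61, f(70/9) = 45/97, f(151/18) = 18/41.
Sum = Δt · [f(3.5) + f(37/9) + f(85/18) + ...].
Sum ≈ 3.1758.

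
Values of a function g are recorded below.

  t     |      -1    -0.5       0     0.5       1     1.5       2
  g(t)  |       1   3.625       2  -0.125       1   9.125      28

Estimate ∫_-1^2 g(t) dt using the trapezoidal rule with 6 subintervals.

Δt = 0.5.
T_6 = (0.5/2)·[1 + 2·3.625 + 2·2 + 2·(-0.125) + 2·1 + 2·9.125 + 28] = 15.0625.

15.0625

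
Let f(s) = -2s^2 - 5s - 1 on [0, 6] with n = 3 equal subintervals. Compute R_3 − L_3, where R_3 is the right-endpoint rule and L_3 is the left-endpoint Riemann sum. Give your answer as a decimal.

R_3 = -350.
L_3 = -146.
R_3 − L_3 = -204.

-204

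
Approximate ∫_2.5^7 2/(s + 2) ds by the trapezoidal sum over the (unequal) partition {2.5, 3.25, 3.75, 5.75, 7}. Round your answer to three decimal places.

Subinterval widths: 0.75, 0.5, 2, 1.25.
f(2.5) = 4/9, f(3.25) = 8/21, f(3.75) = 8/23, f(5.75) = 8/31, f(7) = 2/9.
On each subinterval the trapezoid contributes (Δs_i/2)·[f(s_{i-1}) + f(s_i)].
Sum ≈ 1.398.

1.398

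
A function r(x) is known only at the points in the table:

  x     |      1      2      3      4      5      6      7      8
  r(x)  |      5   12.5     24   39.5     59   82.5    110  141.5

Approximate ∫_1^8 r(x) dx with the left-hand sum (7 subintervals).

332.5

Δx = 1.
Sum = 1·[5 + 12.5 + 24 + 39.5 + 59 + 82.5 + 110] = 332.5.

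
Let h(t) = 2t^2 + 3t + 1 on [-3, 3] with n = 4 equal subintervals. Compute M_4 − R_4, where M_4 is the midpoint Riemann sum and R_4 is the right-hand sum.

M_4 = 39.75.
R_4 = 60.
M_4 − R_4 = -20.25.

-20.25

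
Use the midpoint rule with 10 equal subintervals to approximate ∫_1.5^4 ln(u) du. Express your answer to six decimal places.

Δu = (4 − 1.5)/10 = 0.25.
Midpoints: 1.625, 1.875, 2.125, 2.375, 2.625, 2.875, 3.125, 3.375, 3.625, 3.875.
f(1.625) ≈ 0.485508, f(1.875) ≈ 0.628609, f(2.125) ≈ 0.753772, f(2.375) ≈ 0.864997, f(2.625) ≈ 0.965081, f(2.875) ≈ 1.056053, f(3.125) ≈ 1.139434, f(3.375) ≈ 1.216395, f(3.625) ≈ 1.287854, f(3.875) ≈ 1.354546.
Sum = Δu · [f(1.625) + f(1.875) + f(2.125) + ...].
Sum ≈ 2.438062.

2.438062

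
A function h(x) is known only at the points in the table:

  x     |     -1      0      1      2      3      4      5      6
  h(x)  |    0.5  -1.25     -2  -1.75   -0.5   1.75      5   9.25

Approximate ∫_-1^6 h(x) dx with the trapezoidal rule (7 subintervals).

Δx = 1.
T_7 = (1/2)·[0.5 + 2·(-1.25) + 2·(-2) + 2·(-1.75) + 2·(-0.5) + 2·1.75 + 2·5 + 9.25] = 6.125.

6.125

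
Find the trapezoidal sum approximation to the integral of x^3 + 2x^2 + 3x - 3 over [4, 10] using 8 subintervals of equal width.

3180.9375

Δx = (10 − 4)/8 = 0.75.
f(4) = 105, f(4.75) = 163.546875, f(5.5) = 240.375, f(6.25) = 338.015625, f(7) = 459, f(7.75) = 605.859375, f(8.5) = 781.125, f(9.25) = 987.328125, f(10) = 1227.
T_8 = (Δx/2)·[f(x_0) + 2f(x_1) + ... + 2f(x_{7}) + f(x_8)].
Sum = 3180.9375.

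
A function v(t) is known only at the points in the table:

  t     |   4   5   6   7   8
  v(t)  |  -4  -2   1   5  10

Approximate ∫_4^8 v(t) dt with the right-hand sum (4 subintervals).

Δt = 1.
Sum = 1·[(-2) + 1 + 5 + 10] = 14.

14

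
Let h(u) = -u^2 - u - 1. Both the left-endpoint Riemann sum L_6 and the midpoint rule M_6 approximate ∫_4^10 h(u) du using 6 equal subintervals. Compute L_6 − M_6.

L_6 = -316.
M_6 = -359.5.
L_6 − M_6 = 43.5.

43.5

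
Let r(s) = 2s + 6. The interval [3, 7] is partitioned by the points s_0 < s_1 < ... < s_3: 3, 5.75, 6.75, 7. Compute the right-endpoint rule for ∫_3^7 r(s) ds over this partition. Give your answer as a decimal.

Subinterval widths: 2.75, 1, 0.25.
Right endpoints: 5.75, 6.75, 7.
r(5.75) = 17.5, r(6.75) = 19.5, r(7) = 20.
Sum = Σ Δs_i · r(s_i).
Sum = 72.625.

72.625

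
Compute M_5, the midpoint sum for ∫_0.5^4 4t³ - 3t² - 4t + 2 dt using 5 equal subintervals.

Δt = (4 − 0.5)/5 = 0.7.
Midpoints: 0.85, 1.55, 2.25, 2.95, 3.65.
f(0.85) = -1.111, f(1.55) = 3.488, f(2.25) = 23.375, f(2.95) = 66.782, f(3.65) = 141.941.
Sum = Δt · [f(0.85) + f(1.55) + f(2.25) + f(2.95) + f(3.65)].
Sum = 164.1325.

164.1325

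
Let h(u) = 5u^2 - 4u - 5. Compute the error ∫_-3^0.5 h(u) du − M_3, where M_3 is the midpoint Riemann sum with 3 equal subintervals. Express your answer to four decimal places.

Exact integral: ∫_-3^0.5 h(u) du ≈ 45.208333.
M_3 ≈ 43.223380.
Error ≈ 45.208333 − 43.223380 ≈ 1.9850.

1.9850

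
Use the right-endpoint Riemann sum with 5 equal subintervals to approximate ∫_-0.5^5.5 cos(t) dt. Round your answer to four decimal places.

Δt = (5.5 − (-0.5))/5 = 1.2.
Right endpoints: 0.7, 1.9, 3.1, 4.3, 5.5.
f(0.7) ≈ 0.7648, f(1.9) ≈ -0.3233, f(3.1) ≈ -0.9991, f(4.3) ≈ -0.4008, f(5.5) ≈ 0.7087.
Sum = Δt · [f(0.7) + f(1.9) + f(3.1) + f(4.3) + f(5.5)].
Sum ≈ -0.2997.

-0.2997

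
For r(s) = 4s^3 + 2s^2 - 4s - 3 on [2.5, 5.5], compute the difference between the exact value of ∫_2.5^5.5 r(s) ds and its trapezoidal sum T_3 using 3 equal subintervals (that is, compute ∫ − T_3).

-25

Exact integral: ∫_2.5^5.5 r(s) ds = 919.5.
T_3 = 944.5.
Error = 919.5 − 944.5 = -25.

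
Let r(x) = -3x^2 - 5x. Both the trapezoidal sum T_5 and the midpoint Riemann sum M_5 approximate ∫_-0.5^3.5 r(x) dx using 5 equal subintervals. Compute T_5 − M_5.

T_5 = -74.28.
M_5 = -72.36.
T_5 − M_5 = -1.92.

-1.92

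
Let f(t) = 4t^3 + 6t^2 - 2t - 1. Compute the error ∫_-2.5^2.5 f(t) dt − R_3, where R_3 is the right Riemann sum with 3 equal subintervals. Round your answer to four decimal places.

Exact integral: ∫_-2.5^2.5 f(t) dt = 57.5.
R_3 ≈ 167.222222.
Error ≈ 57.5 − 167.222222 ≈ -109.7222.

-109.7222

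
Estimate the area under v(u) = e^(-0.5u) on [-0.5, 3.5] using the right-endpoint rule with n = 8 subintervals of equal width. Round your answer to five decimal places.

Δu = (3.5 − (-0.5))/8 = 0.5.
Right endpoints: 0, 0.5, 1, 1.5, 2, 2.5, 3, 3.5.
v(0) ≈ 1.00000, v(0.5) ≈ 0.77880, v(1) ≈ 0.60653, v(1.5) ≈ 0.47237, v(2) ≈ 0.36788, v(2.5) ≈ 0.28650, v(3) ≈ 0.22313, v(3.5) ≈ 0.17377.
Sum = Δu · [v(0) + v(0.5) + v(1) + ...].
Sum ≈ 1.95449.

1.95449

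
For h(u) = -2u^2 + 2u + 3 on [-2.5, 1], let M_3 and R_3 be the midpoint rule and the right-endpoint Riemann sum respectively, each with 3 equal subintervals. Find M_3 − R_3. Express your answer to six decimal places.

-7.826389

M_3 ≈ -5.03935185.
R_3 ≈ 2.78703704.
M_3 − R_3 ≈ -7.826389.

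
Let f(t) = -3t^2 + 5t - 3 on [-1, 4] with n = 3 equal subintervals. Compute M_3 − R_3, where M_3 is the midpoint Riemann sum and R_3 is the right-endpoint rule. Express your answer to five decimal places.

M_3 ≈ -39.0277778.
R_3 ≈ -66.1111111.
M_3 − R_3 ≈ 27.08333.

27.08333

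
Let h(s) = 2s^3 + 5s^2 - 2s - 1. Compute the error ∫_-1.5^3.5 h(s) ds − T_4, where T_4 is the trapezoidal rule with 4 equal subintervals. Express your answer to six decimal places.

-14.322917

Exact integral: ∫_-1.5^3.5 h(s) ds ≈ 134.58333333.
T_4 = 148.90625.
Error ≈ 134.58333333 − 148.90625 ≈ -14.322917.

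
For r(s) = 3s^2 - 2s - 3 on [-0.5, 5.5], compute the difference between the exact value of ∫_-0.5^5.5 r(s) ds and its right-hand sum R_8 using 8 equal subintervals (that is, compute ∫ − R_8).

Exact integral: ∫_-0.5^5.5 r(s) ds = 118.5.
R_8 = 149.4375.
Error = 118.5 − 149.4375 = -30.9375.

-30.9375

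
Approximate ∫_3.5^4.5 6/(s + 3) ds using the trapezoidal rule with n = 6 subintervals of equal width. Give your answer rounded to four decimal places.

0.8587

Δs = (4.5 − 3.5)/6 = 1/6.
f(3.5) = 12/13, f(11/3) = 0.9, f(23/6) = 36/41, f(4) = 6/7, f(25/6) = 36/43, f(13/3) = 9/11, f(4.5) = 0.8.
T_6 = (Δs/2)·[f(s_0) + 2f(s_1) + ... + 2f(s_{5}) + f(s_6)].
Sum ≈ 0.8587.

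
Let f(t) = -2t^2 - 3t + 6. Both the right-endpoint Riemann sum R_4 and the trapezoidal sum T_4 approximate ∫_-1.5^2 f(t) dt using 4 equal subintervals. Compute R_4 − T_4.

-6.125

R_4 = 3.7734375.
T_4 = 9.8984375.
R_4 − T_4 = -6.125.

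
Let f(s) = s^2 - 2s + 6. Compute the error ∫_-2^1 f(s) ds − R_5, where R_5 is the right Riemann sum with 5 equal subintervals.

2.52

Exact integral: ∫_-2^1 f(s) ds = 24.
R_5 = 21.48.
Error = 24 − 21.48 = 2.52.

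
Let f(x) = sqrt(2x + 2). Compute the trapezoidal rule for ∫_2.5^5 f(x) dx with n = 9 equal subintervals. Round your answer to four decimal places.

7.6824

Δx = (5 − 2.5)/9 = 5/18.
f(2.5) ≈ 2.6458, f(25/9) ≈ 2.7487, f(55/18) ≈ 2.8480, f(10/3) ≈ 2.9439, f(65/18) ≈ 3.0368, f(35/9) ≈ 3.1269, f(25/6) ≈ 3.2146, f(40/9) ≈ 3.2998, f(85/18) ≈ 3.3830, f(5) ≈ 3.4641.
T_9 = (Δx/2)·[f(x_0) + 2f(x_1) + ... + 2f(x_{8}) + f(x_9)].
Sum ≈ 7.6824.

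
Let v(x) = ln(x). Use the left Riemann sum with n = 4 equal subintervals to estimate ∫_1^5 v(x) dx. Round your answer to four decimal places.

Δx = (5 − 1)/4 = 1.
Left endpoints: 1, 2, 3, 4.
v(1) ≈ 0.0000, v(2) ≈ 0.6931, v(3) ≈ 1.0986, v(4) ≈ 1.3863.
Sum = Δx · [v(1) + v(2) + v(3) + v(4)].
Sum ≈ 3.1781.

3.1781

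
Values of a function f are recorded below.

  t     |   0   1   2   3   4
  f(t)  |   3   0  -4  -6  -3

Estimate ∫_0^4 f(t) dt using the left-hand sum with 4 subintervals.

Δt = 1.
Sum = 1·[3 + 0 + (-4) + (-6)] = -7.

-7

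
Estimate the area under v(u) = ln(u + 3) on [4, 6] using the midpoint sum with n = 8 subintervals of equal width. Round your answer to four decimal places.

Δu = (6 − 4)/8 = 0.25.
Midpoints: 4.125, 4.375, 4.625, 4.875, 5.125, 5.375, 5.625, 5.875.
v(4.125) ≈ 1.9636, v(4.375) ≈ 1.9981, v(4.625) ≈ 2.0314, v(4.875) ≈ 2.0637, v(5.125) ≈ 2.0949, v(5.375) ≈ 2.1253, v(5.625) ≈ 2.1547, v(5.875) ≈ 2.1832.
Sum = Δu · [v(4.125) + v(4.375) + v(4.625) + ...].
Sum ≈ 4.1537.

4.1537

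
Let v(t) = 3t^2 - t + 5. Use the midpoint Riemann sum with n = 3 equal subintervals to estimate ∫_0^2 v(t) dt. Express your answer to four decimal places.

Δt = (2 − 0)/3 = 2/3.
Midpoints: 1/3, 1, 5/3.
v(1/3) = 5, v(1) = 7, v(5/3) = 35/3.
Sum = Δt · [v(1/3) + v(1) + v(5/3)].
Sum ≈ 15.7778.

15.7778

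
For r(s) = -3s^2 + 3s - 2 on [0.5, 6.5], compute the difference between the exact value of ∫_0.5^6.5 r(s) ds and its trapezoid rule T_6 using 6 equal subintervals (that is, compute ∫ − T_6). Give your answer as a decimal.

3

Exact integral: ∫_0.5^6.5 r(s) ds = -223.5.
T_6 = -226.5.
Error = -223.5 − (-226.5) = 3.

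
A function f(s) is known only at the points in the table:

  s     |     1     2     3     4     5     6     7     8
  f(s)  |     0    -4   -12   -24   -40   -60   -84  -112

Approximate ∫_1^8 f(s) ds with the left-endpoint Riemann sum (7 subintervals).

-224

Δs = 1.
Sum = 1·[0 + (-4) + (-12) + (-24) + (-40) + (-60) + (-84)] = -224.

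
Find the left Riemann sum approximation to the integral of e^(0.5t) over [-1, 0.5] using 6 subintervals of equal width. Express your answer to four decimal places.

Δt = (0.5 − (-1))/6 = 0.25.
Left endpoints: -1, -0.75, -0.5, -0.25, 0, 0.25.
f(-1) ≈ 0.6065, f(-0.75) ≈ 0.6873, f(-0.5) ≈ 0.7788, f(-0.25) ≈ 0.8825, f(0) ≈ 1.0000, f(0.25) ≈ 1.1331.
Sum = Δt · [f(-1) + f(-0.75) + f(-0.5) + ...].
Sum ≈ 1.2721.

1.2721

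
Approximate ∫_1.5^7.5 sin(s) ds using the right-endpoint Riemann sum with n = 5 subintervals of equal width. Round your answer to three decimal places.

Δs = (7.5 − 1.5)/5 = 1.2.
Right endpoints: 2.7, 3.9, 5.1, 6.3, 7.5.
f(2.7) ≈ 0.427, f(3.9) ≈ -0.688, f(5.1) ≈ -0.926, f(6.3) ≈ 0.017, f(7.5) ≈ 0.938.
Sum = Δs · [f(2.7) + f(3.9) + f(5.1) + f(6.3) + f(7.5)].
Sum ≈ -0.278.

-0.278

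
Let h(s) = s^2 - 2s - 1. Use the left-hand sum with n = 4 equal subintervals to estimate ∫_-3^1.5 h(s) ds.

Δs = (1.5 − (-3))/4 = 1.125.
Left endpoints: -3, -1.875, -0.75, 0.375.
h(-3) = 14, h(-1.875) = 6.265625, h(-0.75) = 1.0625, h(0.375) = -1.609375.
Sum = Δs · [h(-3) + h(-1.875) + h(-0.75) + h(0.375)].
Sum = 22.18359375.

22.18359375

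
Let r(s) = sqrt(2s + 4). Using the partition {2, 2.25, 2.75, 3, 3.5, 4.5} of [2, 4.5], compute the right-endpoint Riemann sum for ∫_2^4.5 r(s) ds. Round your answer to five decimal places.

8.32441

Subinterval widths: 0.25, 0.5, 0.25, 0.5, 1.
Right endpoints: 2.25, 2.75, 3, 3.5, 4.5.
r(2.25) ≈ 2.91548, r(2.75) ≈ 3.08221, r(3) ≈ 3.16228, r(3.5) ≈ 3.31662, r(4.5) ≈ 3.60555.
Sum = Σ Δs_i · r(s_i).
Sum ≈ 8.32441.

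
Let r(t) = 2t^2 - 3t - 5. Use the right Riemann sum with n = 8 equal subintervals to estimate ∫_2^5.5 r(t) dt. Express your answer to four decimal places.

Δt = (5.5 − 2)/8 = 0.4375.
Right endpoints: 2.4375, 2.875, 3.3125, 3.75, 4.1875, 4.625, 5.0625, 5.5.
r(2.4375) = -0.4296875, r(2.875) = 2.90625, r(3.3125) = 7.0078125, r(3.75) = 11.875, r(4.1875) = 17.5078125, r(4.625) = 23.90625, r(5.0625) = 31.0703125, r(5.5) = 39.
Sum = Δt · [r(2.4375) + r(2.875) + r(3.3125) + ...].
Sum ≈ 58.1191.

58.1191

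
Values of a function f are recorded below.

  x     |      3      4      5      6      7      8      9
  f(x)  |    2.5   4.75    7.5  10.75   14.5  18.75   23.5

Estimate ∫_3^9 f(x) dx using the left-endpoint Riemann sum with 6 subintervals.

58.75

Δx = 1.
Sum = 1·[2.5 + 4.75 + 7.5 + 10.75 + 14.5 + 18.75] = 58.75.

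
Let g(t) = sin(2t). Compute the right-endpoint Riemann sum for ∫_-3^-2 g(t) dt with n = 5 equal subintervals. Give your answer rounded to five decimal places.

Δt = (-2 − (-3))/5 = 0.2.
Right endpoints: -2.8, -2.6, -2.4, -2.2, -2.
g(-2.8) ≈ 0.63127, g(-2.6) ≈ 0.88345, g(-2.4) ≈ 0.99616, g(-2.2) ≈ 0.95160, g(-2) ≈ 0.75680.
Sum = Δt · [g(-2.8) + g(-2.6) + g(-2.4) + g(-2.2) + g(-2)].
Sum ≈ 0.84386.

0.84386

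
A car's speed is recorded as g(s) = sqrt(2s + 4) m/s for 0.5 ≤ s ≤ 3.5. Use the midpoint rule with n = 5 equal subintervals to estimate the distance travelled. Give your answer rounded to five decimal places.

Δs = (3.5 − 0.5)/5 = 0.6.
Midpoints: 0.8, 1.4, 2, 2.6, 3.2.
g(0.8) ≈ 2.36643, g(1.4) ≈ 2.60768, g(2) ≈ 2.82843, g(2.6) ≈ 3.03315, g(3.2) ≈ 3.22490.
Sum = Δs · [g(0.8) + g(1.4) + g(2) + g(2.6) + g(3.2)].
Sum ≈ 8.43636.

8.43636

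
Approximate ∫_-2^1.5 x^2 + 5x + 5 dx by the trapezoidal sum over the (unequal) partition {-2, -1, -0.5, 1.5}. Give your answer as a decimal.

Subinterval widths: 1, 0.5, 2.
f(-2) = -1, f(-1) = 1, f(-0.5) = 2.75, f(1.5) = 14.75.
On each subinterval the trapezoid contributes (Δx_i/2)·[f(x_{i-1}) + f(x_i)].
Sum = 18.4375.

18.4375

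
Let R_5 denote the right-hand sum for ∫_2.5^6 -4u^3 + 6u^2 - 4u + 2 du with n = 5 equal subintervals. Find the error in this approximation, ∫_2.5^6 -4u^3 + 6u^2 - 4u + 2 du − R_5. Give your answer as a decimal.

235.8125

Exact integral: ∫_2.5^6 f(u) du = -908.6875.
R_5 = -1144.5.
Error = -908.6875 − (-1144.5) = 235.8125.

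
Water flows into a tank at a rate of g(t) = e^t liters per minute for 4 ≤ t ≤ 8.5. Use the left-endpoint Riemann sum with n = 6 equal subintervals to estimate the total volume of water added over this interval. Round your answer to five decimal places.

3263.31957

Δt = (8.5 − 4)/6 = 0.75.
Left endpoints: 4, 4.75, 5.5, 6.25, 7, 7.75.
g(4) ≈ 54.59815, g(4.75) ≈ 115.58428, g(5.5) ≈ 244.69193, g(6.25) ≈ 518.01282, g(7) ≈ 1096.63316, g(7.75) ≈ 2321.57241.
Sum = Δt · [g(4) + g(4.75) + g(5.5) + ...].
Sum ≈ 3263.31957.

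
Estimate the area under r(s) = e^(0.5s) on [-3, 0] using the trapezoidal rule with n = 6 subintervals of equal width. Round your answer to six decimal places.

Δs = (0 − (-3))/6 = 0.5.
r(-3) ≈ 0.223130, r(-2.5) ≈ 0.286505, r(-2) ≈ 0.367879, r(-1.5) ≈ 0.472367, r(-1) ≈ 0.606531, r(-0.5) ≈ 0.778801, r(0) ≈ 1.000000.
T_6 = (Δs/2)·[r(s_0) + 2r(s_1) + ... + 2r(s_{5}) + r(s_6)].
Sum ≈ 1.561824.

1.561824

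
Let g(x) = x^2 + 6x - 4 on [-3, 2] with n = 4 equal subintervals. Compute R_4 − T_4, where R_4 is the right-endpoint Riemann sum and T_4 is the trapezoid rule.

R_4 = -6.40625.
T_4 = -22.03125.
R_4 − T_4 = 15.625.

15.625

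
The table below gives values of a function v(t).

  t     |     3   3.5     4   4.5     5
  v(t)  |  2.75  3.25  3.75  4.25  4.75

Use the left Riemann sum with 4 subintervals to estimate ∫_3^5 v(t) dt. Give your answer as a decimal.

7

Δt = 0.5.
Sum = 0.5·[2.75 + 3.25 + 3.75 + 4.25] = 7.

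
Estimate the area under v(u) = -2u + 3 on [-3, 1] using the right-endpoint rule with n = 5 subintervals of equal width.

16.8

Δu = (1 − (-3))/5 = 0.8.
Right endpoints: -2.2, -1.4, -0.6, 0.2, 1.
v(-2.2) = 7.4, v(-1.4) = 5.8, v(-0.6) = 4.2, v(0.2) = 2.6, v(1) = 1.
Sum = Δu · [v(-2.2) + v(-1.4) + v(-0.6) + v(0.2) + v(1)].
Sum = 16.8.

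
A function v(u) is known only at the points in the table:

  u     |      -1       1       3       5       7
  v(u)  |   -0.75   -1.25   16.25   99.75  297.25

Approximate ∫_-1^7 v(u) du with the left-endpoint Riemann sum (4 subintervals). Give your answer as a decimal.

228

Δu = 2.
Sum = 2·[(-0.75) + (-1.25) + 16.25 + 99.75] = 228.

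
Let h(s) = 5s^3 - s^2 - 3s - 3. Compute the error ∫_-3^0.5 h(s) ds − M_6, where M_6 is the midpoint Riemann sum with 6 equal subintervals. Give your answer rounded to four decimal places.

Exact integral: ∫_-3^0.5 h(s) ds ≈ -107.588542.
M_6 ≈ -105.628400.
Error ≈ -107.588542 − (-105.628400) ≈ -1.9601.

-1.9601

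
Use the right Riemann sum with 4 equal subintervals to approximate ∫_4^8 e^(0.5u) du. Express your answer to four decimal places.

119.9816

Δu = (8 − 4)/4 = 1.
Right endpoints: 5, 6, 7, 8.
f(5) ≈ 12.1825, f(6) ≈ 20.0855, f(7) ≈ 33.1155, f(8) ≈ 54.5982.
Sum = Δu · [f(5) + f(6) + f(7) + f(8)].
Sum ≈ 119.9816.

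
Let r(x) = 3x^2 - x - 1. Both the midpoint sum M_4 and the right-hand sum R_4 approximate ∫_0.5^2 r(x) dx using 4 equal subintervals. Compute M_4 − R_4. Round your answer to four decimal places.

M_4 ≈ 4.447266.
R_4 = 6.43359375.
M_4 − R_4 ≈ -1.9863.

-1.9863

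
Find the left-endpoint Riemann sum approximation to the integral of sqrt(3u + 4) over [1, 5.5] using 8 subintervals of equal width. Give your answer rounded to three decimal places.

15.975

Δu = (5.5 − 1)/8 = 0.5625.
Left endpoints: 1, 1.5625, 2.125, 2.6875, 3.25, 3.8125, 4.375, 4.9375.
f(1) ≈ 2.646, f(1.5625) ≈ 2.947, f(2.125) ≈ 3.221, f(2.6875) ≈ 3.473, f(3.25) ≈ 3.708, f(3.8125) ≈ 3.929, f(4.375) ≈ 4.138, f(4.9375) ≈ 4.337.
Sum = Δu · [f(1) + f(1.5625) + f(2.125) + ...].
Sum ≈ 15.975.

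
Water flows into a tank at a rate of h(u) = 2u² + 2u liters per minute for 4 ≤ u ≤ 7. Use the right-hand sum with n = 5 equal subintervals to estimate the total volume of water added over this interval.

Δu = (7 − 4)/5 = 0.6.
Right endpoints: 4.6, 5.2, 5.8, 6.4, 7.
h(4.6) = 51.52, h(5.2) = 64.48, h(5.8) = 78.88, h(6.4) = 94.72, h(7) = 112.
Sum = Δu · [h(4.6) + h(5.2) + h(5.8) + h(6.4) + h(7)].
Sum = 240.96.

240.96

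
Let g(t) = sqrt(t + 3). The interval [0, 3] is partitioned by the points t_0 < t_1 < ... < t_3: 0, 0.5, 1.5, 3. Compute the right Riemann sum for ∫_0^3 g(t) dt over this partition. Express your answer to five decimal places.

Subinterval widths: 0.5, 1, 1.5.
Right endpoints: 0.5, 1.5, 3.
g(0.5) ≈ 1.87083, g(1.5) ≈ 2.12132, g(3) ≈ 2.44949.
Sum = Σ Δt_i · g(t_i).
Sum ≈ 6.73097.

6.73097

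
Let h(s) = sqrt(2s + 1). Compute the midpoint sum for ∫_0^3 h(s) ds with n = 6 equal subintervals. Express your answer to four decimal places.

Δs = (3 − 0)/6 = 0.5.
Midpoints: 0.25, 0.75, 1.25, 1.75, 2.25, 2.75.
h(0.25) ≈ 1.2247, h(0.75) ≈ 1.5811, h(1.25) ≈ 1.8708, h(1.75) ≈ 2.1213, h(2.25) ≈ 2.3452, h(2.75) ≈ 2.5495.
Sum = Δs · [h(0.25) + h(0.75) + h(1.25) + ...].
Sum ≈ 5.8464.

5.8464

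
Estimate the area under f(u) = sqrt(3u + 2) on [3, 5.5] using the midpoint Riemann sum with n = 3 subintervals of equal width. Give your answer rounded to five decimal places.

9.57824

Δu = (5.5 − 3)/3 = 5/6.
Midpoints: 41/12, 4.25, 61/12.
f(41/12) ≈ 3.50000, f(4.25) ≈ 3.84057, f(61/12) ≈ 4.15331.
Sum = Δu · [f(41/12) + f(4.25) + f(61/12)].
Sum ≈ 9.57824.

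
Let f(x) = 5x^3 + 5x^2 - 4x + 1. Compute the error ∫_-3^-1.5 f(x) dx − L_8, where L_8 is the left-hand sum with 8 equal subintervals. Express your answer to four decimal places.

Exact integral: ∫_-3^-1.5 f(x) dx = -40.546875.
L_8 ≈ -48.147217.
Error ≈ -40.546875 − (-48.147217) ≈ 7.6003.

7.6003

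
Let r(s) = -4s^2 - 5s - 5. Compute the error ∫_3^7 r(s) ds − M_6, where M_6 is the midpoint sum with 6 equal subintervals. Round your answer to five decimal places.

Exact integral: ∫_3^7 r(s) ds ≈ -541.3333333.
M_6 ≈ -540.7407407.
Error ≈ -541.3333333 − (-540.7407407) ≈ -0.59259.

-0.59259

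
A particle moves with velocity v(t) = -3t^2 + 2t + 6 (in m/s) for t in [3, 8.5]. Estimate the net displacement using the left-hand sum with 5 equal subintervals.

Δt = (8.5 − 3)/5 = 1.1.
Left endpoints: 3, 4.1, 5.2, 6.3, 7.4.
v(3) = -15, v(4.1) = -36.23, v(5.2) = -64.72, v(6.3) = -100.47, v(7.4) = -143.48.
Sum = Δt · [v(3) + v(4.1) + v(5.2) + v(6.3) + v(7.4)].
Sum = -395.89.

-395.89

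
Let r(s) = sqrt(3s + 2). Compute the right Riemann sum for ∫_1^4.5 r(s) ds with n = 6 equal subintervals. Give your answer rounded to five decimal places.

11.56419

Δs = (4.5 − 1)/6 = 7/12.
Right endpoints: 19/12, 13/6, 2.75, 10/3, 47/12, 4.5.
r(19/12) ≈ 2.59808, r(13/6) ≈ 2.91548, r(2.75) ≈ 3.20156, r(10/3) ≈ 3.46410, r(47/12) ≈ 3.70810, r(4.5) ≈ 3.93700.
Sum = Δs · [r(19/12) + r(13/6) + r(2.75) + ...].
Sum ≈ 11.56419.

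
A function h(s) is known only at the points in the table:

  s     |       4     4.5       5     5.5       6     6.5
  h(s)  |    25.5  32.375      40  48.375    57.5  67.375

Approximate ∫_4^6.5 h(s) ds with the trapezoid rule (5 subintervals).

Δs = 0.5.
T_5 = (0.5/2)·[25.5 + 2·32.375 + 2·40 + 2·48.375 + 2·57.5 + 67.375] = 112.34375.

112.34375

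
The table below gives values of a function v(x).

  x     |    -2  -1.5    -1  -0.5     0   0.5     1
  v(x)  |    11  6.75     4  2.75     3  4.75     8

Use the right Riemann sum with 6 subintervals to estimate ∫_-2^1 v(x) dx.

Δx = 0.5.
Sum = 0.5·[6.75 + 4 + 2.75 + 3 + 4.75 + 8] = 14.625.

14.625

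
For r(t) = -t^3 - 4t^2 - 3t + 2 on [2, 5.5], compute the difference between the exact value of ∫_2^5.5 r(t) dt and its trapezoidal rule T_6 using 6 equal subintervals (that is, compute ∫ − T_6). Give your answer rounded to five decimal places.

3.02705

Exact integral: ∫_2^5.5 r(t) dt ≈ -468.3072917.
T_6 ≈ -471.3343461.
Error ≈ -468.3072917 − (-471.3343461) ≈ 3.02705.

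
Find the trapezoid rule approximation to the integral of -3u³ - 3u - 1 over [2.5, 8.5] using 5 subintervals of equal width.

Δu = (8.5 − 2.5)/5 = 1.2.
f(2.5) = -55.375, f(3.7) = -164.059, f(4.9) = -368.647, f(6.1) = -700.243, f(7.3) = -1189.951, f(8.5) = -1868.875.
T_5 = (Δu/2)·[f(u_0) + 2f(u_1) + ... + 2f(u_{4}) + f(u_5)].
Sum = -4062.03.

-4062.03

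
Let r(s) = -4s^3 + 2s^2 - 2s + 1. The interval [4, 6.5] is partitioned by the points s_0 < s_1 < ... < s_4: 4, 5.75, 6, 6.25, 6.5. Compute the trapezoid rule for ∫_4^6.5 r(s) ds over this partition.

Subinterval widths: 1.75, 0.25, 0.25, 0.25.
r(4) = -231, r(5.75) = -704.8125, r(6) = -803, r(6.25) = -909.9375, r(6.5) = -1026.
On each subinterval the trapezoid contributes (Δs_i/2)·[r(s_{i-1}) + r(s_i)].
Sum = -1463.421875.

-1463.421875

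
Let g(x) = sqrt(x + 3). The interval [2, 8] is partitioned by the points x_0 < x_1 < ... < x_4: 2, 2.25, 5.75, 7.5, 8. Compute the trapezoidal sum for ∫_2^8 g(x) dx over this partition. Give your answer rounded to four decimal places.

16.8151

Subinterval widths: 0.25, 3.5, 1.75, 0.5.
g(2) ≈ 2.2361, g(2.25) ≈ 2.2913, g(5.75) ≈ 2.9580, g(7.5) ≈ 3.2404, g(8) ≈ 3.3166.
On each subinterval the trapezoid contributes (Δx_i/2)·[g(x_{i-1}) + g(x_i)].
Sum ≈ 16.8151.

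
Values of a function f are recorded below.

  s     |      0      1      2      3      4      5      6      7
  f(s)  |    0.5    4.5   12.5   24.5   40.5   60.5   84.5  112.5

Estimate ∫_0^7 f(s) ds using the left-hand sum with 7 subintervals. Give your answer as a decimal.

Δs = 1.
Sum = 1·[0.5 + 4.5 + 12.5 + 24.5 + 40.5 + 60.5 + 84.5] = 227.5.

227.5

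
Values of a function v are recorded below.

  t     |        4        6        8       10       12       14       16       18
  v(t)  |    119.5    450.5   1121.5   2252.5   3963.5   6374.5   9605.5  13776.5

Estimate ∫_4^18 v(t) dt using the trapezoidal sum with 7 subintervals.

61432

Δt = 2.
T_7 = (2/2)·[119.5 + 2·450.5 + 2·1121.5 + 2·2252.5 + 2·3963.5 + 2·6374.5 + 2·9605.5 + 13776.5] = 61432.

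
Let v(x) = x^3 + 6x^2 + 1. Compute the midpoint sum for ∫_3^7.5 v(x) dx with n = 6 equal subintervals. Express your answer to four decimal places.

Δx = (7.5 − 3)/6 = 0.75.
Midpoints: 3.375, 4.125, 4.875, 5.625, 6.375, 7.125.
v(3.375) = 55187/512, v(4.125) = 88721/512, v(4.875) = 132839/512, v(5.625) = 188837/512, v(6.375) = 258011/512, v(7.125) = 341657/512.
Sum = Δx · [v(3.375) + v(4.125) + v(4.875) + ...].
Sum ≈ 1560.4277.

1560.4277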